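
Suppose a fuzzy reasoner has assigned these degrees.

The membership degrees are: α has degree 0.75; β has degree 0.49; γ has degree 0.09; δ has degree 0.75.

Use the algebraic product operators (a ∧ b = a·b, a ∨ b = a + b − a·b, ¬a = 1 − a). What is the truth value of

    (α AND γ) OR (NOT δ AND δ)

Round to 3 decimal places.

α AND γ = a·b on (0.7500, 0.0900) = 0.0675
NOT δ = 1 − 0.7500 = 0.2500
NOT δ AND δ = a·b on (0.2500, 0.7500) = 0.1875
(α AND γ) OR (NOT δ AND δ) = a + b − a·b on (0.0675, 0.1875) = 0.2423

0.242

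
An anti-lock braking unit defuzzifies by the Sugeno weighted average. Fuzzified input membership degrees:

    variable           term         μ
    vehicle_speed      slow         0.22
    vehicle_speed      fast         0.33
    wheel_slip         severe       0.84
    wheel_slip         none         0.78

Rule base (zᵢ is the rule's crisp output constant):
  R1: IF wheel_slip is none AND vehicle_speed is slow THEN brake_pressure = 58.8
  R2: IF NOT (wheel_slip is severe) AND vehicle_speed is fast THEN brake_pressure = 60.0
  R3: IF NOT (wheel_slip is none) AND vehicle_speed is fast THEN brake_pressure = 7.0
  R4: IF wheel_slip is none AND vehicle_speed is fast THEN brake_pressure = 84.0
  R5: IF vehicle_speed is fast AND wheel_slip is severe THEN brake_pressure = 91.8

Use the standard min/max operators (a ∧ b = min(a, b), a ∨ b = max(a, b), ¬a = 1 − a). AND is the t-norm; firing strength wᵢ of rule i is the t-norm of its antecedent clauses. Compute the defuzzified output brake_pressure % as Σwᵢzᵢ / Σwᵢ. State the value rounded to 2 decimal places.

R1 (z=58.8): none=0.78, slow=0.22; AND[min(a, b)] → w = 0.22
R2 (z=60.0): ¬severe=1−0.84=0.16, fast=0.33; AND[min(a, b)] → w = 0.16
R3 (z=7.0): ¬none=1−0.78=0.22, fast=0.33; AND[min(a, b)] → w = 0.22
R4 (z=84.0): none=0.78, fast=0.33; AND[min(a, b)] → w = 0.33
R5 (z=91.8): fast=0.33, severe=0.84; AND[min(a, b)] → w = 0.33
Weighted average = (0.22·58.8 + 0.16·60.0 + 0.22·7.0 + 0.33·84.0 + 0.33·91.8) / (0.22 + 0.16 + 0.22 + 0.33 + 0.33)
  = 82.0900 / 1.2600 = 65.15

65.15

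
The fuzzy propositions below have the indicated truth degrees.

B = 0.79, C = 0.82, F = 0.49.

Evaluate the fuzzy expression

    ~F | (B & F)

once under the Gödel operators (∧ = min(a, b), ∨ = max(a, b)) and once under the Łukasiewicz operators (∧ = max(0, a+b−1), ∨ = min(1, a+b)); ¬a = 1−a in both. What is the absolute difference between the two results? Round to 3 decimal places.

Under Gödel:
  ~F = 1 − 0.49 = 0.51
  B & F = min(a, b) on (0.79, 0.49) = 0.49
  ~F | (B & F) = max(a, b) on (0.51, 0.49) = 0.51
  → value = 0.5100
Under Łukasiewicz:
  ~F = 1 − 0.49 = 0.51
  B & F = max(0, a+b−1) on (0.79, 0.49) = 0.28
  ~F | (B & F) = min(1, a+b) on (0.51, 0.28) = 0.79
  → value = 0.7900
|0.5100 − 0.7900| = 0.280

0.280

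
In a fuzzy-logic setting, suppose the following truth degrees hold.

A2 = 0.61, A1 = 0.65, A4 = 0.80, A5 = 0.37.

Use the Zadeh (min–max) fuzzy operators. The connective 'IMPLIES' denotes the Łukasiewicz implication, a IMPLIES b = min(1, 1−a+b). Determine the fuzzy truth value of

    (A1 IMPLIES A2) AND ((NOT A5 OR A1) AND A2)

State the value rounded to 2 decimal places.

A1 IMPLIES A2  [Łukasiewicz: min(1, 1−a+b)] with a=0.65, b=0.61 → 0.96
NOT A5 = 1 − 0.37 = 0.63
NOT A5 OR A1 = max(a, b) on (0.63, 0.65) = 0.65
(NOT A5 OR A1) AND A2 = min(a, b) on (0.65, 0.61) = 0.61
(A1 IMPLIES A2) AND ((NOT A5 OR A1) AND A2) = min(a, b) on (0.96, 0.61) = 0.61

0.61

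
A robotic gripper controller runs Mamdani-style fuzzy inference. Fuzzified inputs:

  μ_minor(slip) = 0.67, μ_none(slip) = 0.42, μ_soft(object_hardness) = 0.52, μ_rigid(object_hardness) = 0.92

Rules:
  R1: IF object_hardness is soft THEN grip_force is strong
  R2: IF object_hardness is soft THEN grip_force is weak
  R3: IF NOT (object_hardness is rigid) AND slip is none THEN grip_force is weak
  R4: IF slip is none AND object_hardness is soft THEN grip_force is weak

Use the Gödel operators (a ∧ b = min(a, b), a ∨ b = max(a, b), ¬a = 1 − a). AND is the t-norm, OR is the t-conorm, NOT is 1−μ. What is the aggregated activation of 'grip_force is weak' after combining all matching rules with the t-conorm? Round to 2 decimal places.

R1: soft=0.52 → w = 0.52
R2: soft=0.52 → w = 0.52
R3: ¬rigid=1−0.92=0.08, none=0.42; AND[min(a, b)] → w = 0.08
R4: none=0.42, soft=0.52; AND[min(a, b)] → w = 0.42
Rules with consequent 'weak': {R2, R3, R4} → strengths 0.52, 0.08, 0.42
Aggregate via t-conorm [max(a, b)]: 0.52

0.52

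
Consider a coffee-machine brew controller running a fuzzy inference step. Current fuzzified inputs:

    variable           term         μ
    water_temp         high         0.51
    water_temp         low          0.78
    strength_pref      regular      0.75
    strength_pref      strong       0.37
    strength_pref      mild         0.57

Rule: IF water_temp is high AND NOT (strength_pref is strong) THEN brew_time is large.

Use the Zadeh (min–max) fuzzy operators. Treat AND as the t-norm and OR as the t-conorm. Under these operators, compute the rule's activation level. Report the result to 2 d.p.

0.51

firing strength: high=0.51, ¬strong=1−0.37=0.63; AND[min(a, b)] → w = 0.51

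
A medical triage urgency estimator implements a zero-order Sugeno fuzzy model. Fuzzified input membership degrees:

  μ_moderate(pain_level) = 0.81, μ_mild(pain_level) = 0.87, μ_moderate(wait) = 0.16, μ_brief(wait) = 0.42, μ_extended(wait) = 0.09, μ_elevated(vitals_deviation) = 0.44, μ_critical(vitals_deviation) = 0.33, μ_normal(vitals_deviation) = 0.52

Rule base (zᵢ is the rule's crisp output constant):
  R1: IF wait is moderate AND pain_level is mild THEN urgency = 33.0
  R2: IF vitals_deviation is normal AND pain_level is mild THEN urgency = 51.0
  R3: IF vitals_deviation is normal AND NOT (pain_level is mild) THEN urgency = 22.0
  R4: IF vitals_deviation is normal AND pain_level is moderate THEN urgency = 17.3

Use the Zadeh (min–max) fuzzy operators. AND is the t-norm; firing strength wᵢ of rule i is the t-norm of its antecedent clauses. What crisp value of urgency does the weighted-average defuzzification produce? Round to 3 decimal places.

32.824

R1 (z=33.0): moderate=0.16, mild=0.87; AND[min(a, b)] → w = 0.16
R2 (z=51.0): normal=0.52, mild=0.87; AND[min(a, b)] → w = 0.52
R3 (z=22.0): normal=0.52, ¬mild=1−0.87=0.13; AND[min(a, b)] → w = 0.13
R4 (z=17.3): normal=0.52, moderate=0.81; AND[min(a, b)] → w = 0.52
Weighted average = (0.16·33.0 + 0.52·51.0 + 0.13·22.0 + 0.52·17.3) / (0.16 + 0.52 + 0.13 + 0.52)
  = 43.6560 / 1.3300 = 32.824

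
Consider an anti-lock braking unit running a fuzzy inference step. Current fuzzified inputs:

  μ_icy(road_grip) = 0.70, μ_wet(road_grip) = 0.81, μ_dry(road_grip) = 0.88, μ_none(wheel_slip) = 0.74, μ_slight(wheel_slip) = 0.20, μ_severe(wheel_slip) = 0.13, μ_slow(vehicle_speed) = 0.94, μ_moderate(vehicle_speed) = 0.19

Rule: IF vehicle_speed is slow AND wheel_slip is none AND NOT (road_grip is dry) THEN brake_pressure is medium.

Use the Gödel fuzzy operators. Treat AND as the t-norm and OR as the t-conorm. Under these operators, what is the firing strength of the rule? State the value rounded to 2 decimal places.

firing strength: slow=0.94, none=0.74, ¬dry=1−0.88=0.12; AND[min(a, b)] → w = 0.12

0.12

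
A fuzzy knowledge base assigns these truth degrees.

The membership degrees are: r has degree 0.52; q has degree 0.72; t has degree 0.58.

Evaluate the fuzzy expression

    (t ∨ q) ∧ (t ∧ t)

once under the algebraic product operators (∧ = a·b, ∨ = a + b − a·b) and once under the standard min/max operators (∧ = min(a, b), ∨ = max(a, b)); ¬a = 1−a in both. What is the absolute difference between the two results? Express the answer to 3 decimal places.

Under algebraic product:
  t ∨ q = a + b − a·b on (0.5800, 0.7200) = 0.8824
  t ∧ t = a·b on (0.5800, 0.5800) = 0.3364
  (t ∨ q) ∧ (t ∧ t) = a·b on (0.8824, 0.3364) = 0.2968
  → value = 0.2968
Under standard min/max:
  t ∨ q = max(a, b) on (0.58, 0.72) = 0.72
  t ∧ t = min(a, b) on (0.58, 0.58) = 0.58
  (t ∨ q) ∧ (t ∧ t) = min(a, b) on (0.72, 0.58) = 0.58
  → value = 0.5800
|0.2968 − 0.5800| = 0.283

0.283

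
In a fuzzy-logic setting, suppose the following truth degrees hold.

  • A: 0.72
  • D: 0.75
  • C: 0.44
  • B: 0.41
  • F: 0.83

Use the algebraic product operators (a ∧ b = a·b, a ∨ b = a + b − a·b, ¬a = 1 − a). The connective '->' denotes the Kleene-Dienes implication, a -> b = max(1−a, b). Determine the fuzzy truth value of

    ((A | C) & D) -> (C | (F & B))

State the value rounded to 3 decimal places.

0.631

A | C = a + b − a·b on (0.7200, 0.4400) = 0.8432
(A | C) & D = a·b on (0.8432, 0.7500) = 0.6324
F & B = a·b on (0.8300, 0.4100) = 0.3403
C | (F & B) = a + b − a·b on (0.4400, 0.3403) = 0.6306
((A | C) & D) -> (C | (F & B))  [Kleene-Dienes: max(1−a, b)] with a=0.6324, b=0.6306 → 0.6306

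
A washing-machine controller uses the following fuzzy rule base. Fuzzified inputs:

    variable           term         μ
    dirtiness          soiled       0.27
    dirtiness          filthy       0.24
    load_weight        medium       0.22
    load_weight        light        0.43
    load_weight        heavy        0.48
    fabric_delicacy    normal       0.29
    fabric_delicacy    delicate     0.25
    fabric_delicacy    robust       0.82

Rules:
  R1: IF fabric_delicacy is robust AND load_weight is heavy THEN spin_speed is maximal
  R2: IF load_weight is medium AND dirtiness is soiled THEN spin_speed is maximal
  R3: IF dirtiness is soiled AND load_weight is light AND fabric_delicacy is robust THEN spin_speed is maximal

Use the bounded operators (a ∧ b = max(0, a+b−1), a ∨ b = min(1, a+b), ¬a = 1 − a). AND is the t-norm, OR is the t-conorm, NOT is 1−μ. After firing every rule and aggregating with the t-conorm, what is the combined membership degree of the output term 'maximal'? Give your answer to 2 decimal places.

R1: robust=0.82, heavy=0.48; AND[max(0, a+b−1)] → w = 0.30
R2: medium=0.22, soiled=0.27; AND[max(0, a+b−1)] → w = 0.00
R3: soiled=0.27, light=0.43, robust=0.82; AND[max(0, a+b−1)] → w = 0.00
Rules with consequent 'maximal': {R1, R2, R3} → strengths 0.30, 0.00, 0.00
Aggregate via t-conorm [min(1, a+b)]: 0.30

0.30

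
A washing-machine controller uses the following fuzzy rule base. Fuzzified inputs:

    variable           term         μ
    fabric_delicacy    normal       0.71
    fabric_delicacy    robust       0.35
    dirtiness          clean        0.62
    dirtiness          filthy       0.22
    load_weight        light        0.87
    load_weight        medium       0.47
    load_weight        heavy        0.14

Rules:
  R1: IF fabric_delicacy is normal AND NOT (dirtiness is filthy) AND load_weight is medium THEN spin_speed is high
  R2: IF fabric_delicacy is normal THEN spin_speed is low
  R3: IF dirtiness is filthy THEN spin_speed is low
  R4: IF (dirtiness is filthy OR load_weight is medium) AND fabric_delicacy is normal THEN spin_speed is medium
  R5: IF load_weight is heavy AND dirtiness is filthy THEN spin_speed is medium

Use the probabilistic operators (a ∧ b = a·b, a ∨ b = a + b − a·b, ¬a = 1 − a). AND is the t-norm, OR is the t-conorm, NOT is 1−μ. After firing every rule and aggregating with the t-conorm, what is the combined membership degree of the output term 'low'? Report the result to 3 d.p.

R1: normal=0.71, ¬filthy=1−0.22=0.78, medium=0.47; AND[a·b] → w = 0.2603
R2: normal=0.71 → w = 0.7100
R3: filthy=0.22 → w = 0.2200
R4: (filthy=0.22 OR medium=0.47) = 0.5866; AND[a·b] with normal=0.71 → w = 0.4165
R5: heavy=0.14, filthy=0.22; AND[a·b] → w = 0.0308
Rules with consequent 'low': {R2, R3} → strengths 0.7100, 0.2200
Aggregate via t-conorm [a + b − a·b]: 0.7738

0.774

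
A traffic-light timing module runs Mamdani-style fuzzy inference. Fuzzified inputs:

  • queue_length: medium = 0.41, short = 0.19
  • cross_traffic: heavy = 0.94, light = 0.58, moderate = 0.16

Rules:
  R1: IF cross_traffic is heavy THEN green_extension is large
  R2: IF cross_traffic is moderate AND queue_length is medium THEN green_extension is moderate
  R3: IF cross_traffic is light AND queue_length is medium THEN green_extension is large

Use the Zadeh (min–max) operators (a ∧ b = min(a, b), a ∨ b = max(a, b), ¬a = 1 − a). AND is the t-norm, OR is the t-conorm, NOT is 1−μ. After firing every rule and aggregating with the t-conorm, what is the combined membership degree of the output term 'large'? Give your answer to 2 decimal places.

R1: heavy=0.94 → w = 0.94
R2: moderate=0.16, medium=0.41; AND[min(a, b)] → w = 0.16
R3: light=0.58, medium=0.41; AND[min(a, b)] → w = 0.41
Rules with consequent 'large': {R1, R3} → strengths 0.94, 0.41
Aggregate via t-conorm [max(a, b)]: 0.94

0.94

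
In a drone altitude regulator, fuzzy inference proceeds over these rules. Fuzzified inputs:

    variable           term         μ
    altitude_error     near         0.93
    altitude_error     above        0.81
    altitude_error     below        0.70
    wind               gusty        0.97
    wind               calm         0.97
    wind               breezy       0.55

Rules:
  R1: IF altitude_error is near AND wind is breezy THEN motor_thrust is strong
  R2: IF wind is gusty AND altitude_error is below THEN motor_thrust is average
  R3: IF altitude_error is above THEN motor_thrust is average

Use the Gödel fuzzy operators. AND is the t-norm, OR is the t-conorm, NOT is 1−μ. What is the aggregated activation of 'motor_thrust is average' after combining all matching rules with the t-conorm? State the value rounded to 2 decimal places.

0.81

R1: near=0.93, breezy=0.55; AND[min(a, b)] → w = 0.55
R2: gusty=0.97, below=0.70; AND[min(a, b)] → w = 0.70
R3: above=0.81 → w = 0.81
Rules with consequent 'average': {R2, R3} → strengths 0.70, 0.81
Aggregate via t-conorm [max(a, b)]: 0.81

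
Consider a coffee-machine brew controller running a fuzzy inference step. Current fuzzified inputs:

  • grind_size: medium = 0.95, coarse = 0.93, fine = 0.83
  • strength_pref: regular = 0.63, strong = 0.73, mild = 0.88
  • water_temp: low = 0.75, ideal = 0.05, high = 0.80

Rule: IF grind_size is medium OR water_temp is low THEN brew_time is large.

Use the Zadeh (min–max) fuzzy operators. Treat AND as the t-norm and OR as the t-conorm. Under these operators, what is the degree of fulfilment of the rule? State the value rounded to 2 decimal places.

firing strength: medium=0.95, low=0.75; OR[max(a, b)] → w = 0.95

0.95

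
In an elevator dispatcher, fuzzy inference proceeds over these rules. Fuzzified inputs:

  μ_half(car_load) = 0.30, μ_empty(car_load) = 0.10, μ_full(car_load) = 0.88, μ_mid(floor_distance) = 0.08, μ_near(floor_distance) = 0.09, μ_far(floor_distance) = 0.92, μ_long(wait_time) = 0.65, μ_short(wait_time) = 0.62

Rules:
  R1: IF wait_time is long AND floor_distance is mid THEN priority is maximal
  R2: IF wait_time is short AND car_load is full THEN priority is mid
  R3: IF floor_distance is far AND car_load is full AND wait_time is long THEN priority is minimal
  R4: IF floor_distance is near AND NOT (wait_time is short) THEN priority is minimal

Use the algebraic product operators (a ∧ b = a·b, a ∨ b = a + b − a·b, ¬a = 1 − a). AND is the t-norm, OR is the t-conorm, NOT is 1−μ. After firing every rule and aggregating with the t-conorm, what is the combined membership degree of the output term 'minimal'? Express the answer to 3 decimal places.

R1: long=0.65, mid=0.08; AND[a·b] → w = 0.0520
R2: short=0.62, full=0.88; AND[a·b] → w = 0.5456
R3: far=0.92, full=0.88, long=0.65; AND[a·b] → w = 0.5262
R4: near=0.09, ¬short=1−0.62=0.38; AND[a·b] → w = 0.0342
Rules with consequent 'minimal': {R3, R4} → strengths 0.5262, 0.0342
Aggregate via t-conorm [a + b − a·b]: 0.5424

0.542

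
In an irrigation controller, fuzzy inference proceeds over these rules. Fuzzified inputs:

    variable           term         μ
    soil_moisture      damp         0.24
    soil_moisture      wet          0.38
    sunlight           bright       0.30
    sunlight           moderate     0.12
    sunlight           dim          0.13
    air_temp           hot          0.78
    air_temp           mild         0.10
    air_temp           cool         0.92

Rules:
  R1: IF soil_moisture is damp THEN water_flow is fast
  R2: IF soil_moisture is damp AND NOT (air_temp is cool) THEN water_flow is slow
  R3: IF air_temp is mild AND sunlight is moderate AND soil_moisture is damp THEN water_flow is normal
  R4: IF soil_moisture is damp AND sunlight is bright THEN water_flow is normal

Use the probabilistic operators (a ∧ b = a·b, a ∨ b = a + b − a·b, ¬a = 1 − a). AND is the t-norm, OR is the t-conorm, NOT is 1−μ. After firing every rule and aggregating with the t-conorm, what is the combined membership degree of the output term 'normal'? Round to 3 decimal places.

R1: damp=0.24 → w = 0.2400
R2: damp=0.24, ¬cool=1−0.92=0.08; AND[a·b] → w = 0.0192
R3: mild=0.10, moderate=0.12, damp=0.24; AND[a·b] → w = 0.0029
R4: damp=0.24, bright=0.30; AND[a·b] → w = 0.0720
Rules with consequent 'normal': {R3, R4} → strengths 0.0029, 0.0720
Aggregate via t-conorm [a + b − a·b]: 0.0747

0.075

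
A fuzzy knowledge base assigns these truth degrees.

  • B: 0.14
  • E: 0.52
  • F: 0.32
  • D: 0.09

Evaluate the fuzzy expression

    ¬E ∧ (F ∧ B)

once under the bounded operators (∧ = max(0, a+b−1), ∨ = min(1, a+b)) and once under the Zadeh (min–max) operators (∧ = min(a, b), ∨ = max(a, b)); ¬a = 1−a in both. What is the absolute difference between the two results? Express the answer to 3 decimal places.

Under bounded:
  ¬E = 1 − 0.52 = 0.48
  F ∧ B = max(0, a+b−1) on (0.32, 0.14) = 0.00
  ¬E ∧ (F ∧ B) = max(0, a+b−1) on (0.48, 0.00) = 0.00
  → value = 0.0000
Under Zadeh (min–max):
  ¬E = 1 − 0.52 = 0.48
  F ∧ B = min(a, b) on (0.32, 0.14) = 0.14
  ¬E ∧ (F ∧ B) = min(a, b) on (0.48, 0.14) = 0.14
  → value = 0.1400
|0.0000 − 0.1400| = 0.140

0.140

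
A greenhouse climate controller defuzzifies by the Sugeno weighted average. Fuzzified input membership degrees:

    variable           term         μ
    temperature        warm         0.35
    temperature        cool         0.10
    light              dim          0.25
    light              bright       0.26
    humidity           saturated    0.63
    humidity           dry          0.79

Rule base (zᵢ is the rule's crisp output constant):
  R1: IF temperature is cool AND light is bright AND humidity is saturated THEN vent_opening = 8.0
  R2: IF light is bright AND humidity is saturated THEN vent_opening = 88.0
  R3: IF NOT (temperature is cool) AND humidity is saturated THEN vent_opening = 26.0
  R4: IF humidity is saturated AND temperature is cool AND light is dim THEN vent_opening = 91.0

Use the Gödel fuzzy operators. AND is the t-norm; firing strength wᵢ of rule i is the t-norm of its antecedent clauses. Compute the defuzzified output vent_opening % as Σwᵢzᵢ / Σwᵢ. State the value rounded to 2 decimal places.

R1 (z=8.0): cool=0.10, bright=0.26, saturated=0.63; AND[min(a, b)] → w = 0.10
R2 (z=88.0): bright=0.26, saturated=0.63; AND[min(a, b)] → w = 0.26
R3 (z=26.0): ¬cool=1−0.10=0.90, saturated=0.63; AND[min(a, b)] → w = 0.63
R4 (z=91.0): saturated=0.63, cool=0.10, dim=0.25; AND[min(a, b)] → w = 0.10
Weighted average = (0.10·8.0 + 0.26·88.0 + 0.63·26.0 + 0.10·91.0) / (0.10 + 0.26 + 0.63 + 0.10)
  = 49.1600 / 1.0900 = 45.10

45.10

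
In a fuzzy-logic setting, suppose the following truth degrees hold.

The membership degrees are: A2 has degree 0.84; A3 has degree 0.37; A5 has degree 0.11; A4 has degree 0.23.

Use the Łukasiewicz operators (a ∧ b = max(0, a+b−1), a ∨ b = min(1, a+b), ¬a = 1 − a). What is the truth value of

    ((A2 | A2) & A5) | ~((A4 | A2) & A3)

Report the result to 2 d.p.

0.74

A2 | A2 = min(1, a+b) on (0.84, 0.84) = 1.00
(A2 | A2) & A5 = max(0, a+b−1) on (1.00, 0.11) = 0.11
A4 | A2 = min(1, a+b) on (0.23, 0.84) = 1.00
(A4 | A2) & A3 = max(0, a+b−1) on (1.00, 0.37) = 0.37
~((A4 | A2) & A3) = 1 − 0.37 = 0.63
((A2 | A2) & A5) | ~((A4 | A2) & A3) = min(1, a+b) on (0.11, 0.63) = 0.74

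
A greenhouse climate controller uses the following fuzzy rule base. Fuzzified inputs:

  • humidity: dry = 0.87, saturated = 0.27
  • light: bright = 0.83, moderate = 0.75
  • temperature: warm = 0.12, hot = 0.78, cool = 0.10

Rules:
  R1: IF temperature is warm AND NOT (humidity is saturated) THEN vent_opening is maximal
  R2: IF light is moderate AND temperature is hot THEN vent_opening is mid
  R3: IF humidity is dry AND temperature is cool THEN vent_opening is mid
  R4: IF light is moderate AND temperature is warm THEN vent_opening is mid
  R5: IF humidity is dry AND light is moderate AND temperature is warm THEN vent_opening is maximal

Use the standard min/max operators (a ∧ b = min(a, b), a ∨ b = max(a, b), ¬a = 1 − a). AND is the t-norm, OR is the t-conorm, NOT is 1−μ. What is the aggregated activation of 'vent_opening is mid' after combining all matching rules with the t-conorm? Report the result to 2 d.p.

R1: warm=0.12, ¬saturated=1−0.27=0.73; AND[min(a, b)] → w = 0.12
R2: moderate=0.75, hot=0.78; AND[min(a, b)] → w = 0.75
R3: dry=0.87, cool=0.10; AND[min(a, b)] → w = 0.10
R4: moderate=0.75, warm=0.12; AND[min(a, b)] → w = 0.12
R5: dry=0.87, moderate=0.75, warm=0.12; AND[min(a, b)] → w = 0.12
Rules with consequent 'mid': {R2, R3, R4} → strengths 0.75, 0.10, 0.12
Aggregate via t-conorm [max(a, b)]: 0.75

0.75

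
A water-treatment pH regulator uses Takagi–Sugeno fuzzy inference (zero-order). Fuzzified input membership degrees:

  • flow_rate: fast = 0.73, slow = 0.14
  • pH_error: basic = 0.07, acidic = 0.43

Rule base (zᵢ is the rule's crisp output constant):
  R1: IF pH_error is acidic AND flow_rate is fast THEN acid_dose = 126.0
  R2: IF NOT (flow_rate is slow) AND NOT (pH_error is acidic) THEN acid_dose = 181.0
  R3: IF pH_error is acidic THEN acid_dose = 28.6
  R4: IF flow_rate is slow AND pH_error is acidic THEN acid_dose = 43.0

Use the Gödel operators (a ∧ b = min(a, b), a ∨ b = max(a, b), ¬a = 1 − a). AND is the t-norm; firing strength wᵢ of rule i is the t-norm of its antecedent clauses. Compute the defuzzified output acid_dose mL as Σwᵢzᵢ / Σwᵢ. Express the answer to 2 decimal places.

111.89

R1 (z=126.0): acidic=0.43, fast=0.73; AND[min(a, b)] → w = 0.43
R2 (z=181.0): ¬slow=1−0.14=0.86, ¬acidic=1−0.43=0.57; AND[min(a, b)] → w = 0.57
R3 (z=28.6): acidic=0.43 → w = 0.43
R4 (z=43.0): slow=0.14, acidic=0.43; AND[min(a, b)] → w = 0.14
Weighted average = (0.43·126.0 + 0.57·181.0 + 0.43·28.6 + 0.14·43.0) / (0.43 + 0.57 + 0.43 + 0.14)
  = 175.6680 / 1.5700 = 111.89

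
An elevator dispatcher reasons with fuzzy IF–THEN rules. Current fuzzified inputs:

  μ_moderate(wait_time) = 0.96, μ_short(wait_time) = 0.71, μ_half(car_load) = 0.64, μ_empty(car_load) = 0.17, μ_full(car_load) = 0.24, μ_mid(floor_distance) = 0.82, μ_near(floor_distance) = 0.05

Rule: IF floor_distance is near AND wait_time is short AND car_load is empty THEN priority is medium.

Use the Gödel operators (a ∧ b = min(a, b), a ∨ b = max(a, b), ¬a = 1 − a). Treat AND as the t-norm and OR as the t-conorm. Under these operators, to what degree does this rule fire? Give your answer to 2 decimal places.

firing strength: near=0.05, short=0.71, empty=0.17; AND[min(a, b)] → w = 0.05

0.05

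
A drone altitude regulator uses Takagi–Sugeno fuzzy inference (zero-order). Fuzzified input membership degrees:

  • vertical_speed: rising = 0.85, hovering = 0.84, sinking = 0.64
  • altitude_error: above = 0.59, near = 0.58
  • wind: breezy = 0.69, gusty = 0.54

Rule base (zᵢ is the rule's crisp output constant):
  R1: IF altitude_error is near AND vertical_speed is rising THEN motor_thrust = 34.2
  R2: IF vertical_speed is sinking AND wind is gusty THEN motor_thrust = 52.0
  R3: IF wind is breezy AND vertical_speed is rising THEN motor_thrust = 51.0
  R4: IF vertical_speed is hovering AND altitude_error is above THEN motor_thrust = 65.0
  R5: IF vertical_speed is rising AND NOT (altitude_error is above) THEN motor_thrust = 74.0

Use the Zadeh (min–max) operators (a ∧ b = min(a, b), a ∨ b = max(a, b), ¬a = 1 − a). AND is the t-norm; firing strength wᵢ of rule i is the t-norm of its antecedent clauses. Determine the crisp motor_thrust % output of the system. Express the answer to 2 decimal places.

R1 (z=34.2): near=0.58, rising=0.85; AND[min(a, b)] → w = 0.58
R2 (z=52.0): sinking=0.64, gusty=0.54; AND[min(a, b)] → w = 0.54
R3 (z=51.0): breezy=0.69, rising=0.85; AND[min(a, b)] → w = 0.69
R4 (z=65.0): hovering=0.84, above=0.59; AND[min(a, b)] → w = 0.59
R5 (z=74.0): rising=0.85, ¬above=1−0.59=0.41; AND[min(a, b)] → w = 0.41
Weighted average = (0.58·34.2 + 0.54·52.0 + 0.69·51.0 + 0.59·65.0 + 0.41·74.0) / (0.58 + 0.54 + 0.69 + 0.59 + 0.41)
  = 151.7960 / 2.8100 = 54.02

54.02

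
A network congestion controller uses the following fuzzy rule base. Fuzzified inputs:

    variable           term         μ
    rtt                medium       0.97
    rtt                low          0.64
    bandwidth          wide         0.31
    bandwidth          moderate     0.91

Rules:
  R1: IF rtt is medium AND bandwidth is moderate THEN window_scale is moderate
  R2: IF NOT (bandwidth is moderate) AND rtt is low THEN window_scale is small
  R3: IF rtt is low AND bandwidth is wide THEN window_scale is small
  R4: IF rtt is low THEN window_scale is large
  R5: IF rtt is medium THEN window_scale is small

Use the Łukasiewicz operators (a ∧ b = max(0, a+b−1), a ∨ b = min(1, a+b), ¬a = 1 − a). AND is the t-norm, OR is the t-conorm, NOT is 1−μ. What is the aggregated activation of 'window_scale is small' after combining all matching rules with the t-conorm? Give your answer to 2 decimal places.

0.97

R1: medium=0.97, moderate=0.91; AND[max(0, a+b−1)] → w = 0.88
R2: ¬moderate=1−0.91=0.09, low=0.64; AND[max(0, a+b−1)] → w = 0.00
R3: low=0.64, wide=0.31; AND[max(0, a+b−1)] → w = 0.00
R4: low=0.64 → w = 0.64
R5: medium=0.97 → w = 0.97
Rules with consequent 'small': {R2, R3, R5} → strengths 0.00, 0.00, 0.97
Aggregate via t-conorm [min(1, a+b)]: 0.97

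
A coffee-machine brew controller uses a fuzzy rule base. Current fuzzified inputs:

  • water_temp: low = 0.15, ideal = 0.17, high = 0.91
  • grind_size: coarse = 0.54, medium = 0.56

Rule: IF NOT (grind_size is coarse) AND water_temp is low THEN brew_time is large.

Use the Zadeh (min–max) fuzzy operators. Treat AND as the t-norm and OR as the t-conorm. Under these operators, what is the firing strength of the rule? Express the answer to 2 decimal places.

0.15

firing strength: ¬coarse=1−0.54=0.46, low=0.15; AND[min(a, b)] → w = 0.15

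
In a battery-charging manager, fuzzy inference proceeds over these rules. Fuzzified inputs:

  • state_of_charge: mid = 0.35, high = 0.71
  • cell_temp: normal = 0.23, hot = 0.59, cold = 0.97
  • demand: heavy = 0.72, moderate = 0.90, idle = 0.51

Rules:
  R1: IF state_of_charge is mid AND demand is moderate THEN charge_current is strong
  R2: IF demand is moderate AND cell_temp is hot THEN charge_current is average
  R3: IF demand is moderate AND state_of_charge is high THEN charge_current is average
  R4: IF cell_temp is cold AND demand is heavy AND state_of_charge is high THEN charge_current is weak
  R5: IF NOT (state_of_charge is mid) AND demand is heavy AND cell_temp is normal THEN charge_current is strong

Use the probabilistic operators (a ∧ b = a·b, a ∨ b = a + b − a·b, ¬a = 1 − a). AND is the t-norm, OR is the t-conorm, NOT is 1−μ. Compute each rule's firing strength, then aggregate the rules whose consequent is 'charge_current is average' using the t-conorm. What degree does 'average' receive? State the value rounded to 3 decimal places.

R1: mid=0.35, moderate=0.90; AND[a·b] → w = 0.3150
R2: moderate=0.90, hot=0.59; AND[a·b] → w = 0.5310
R3: moderate=0.90, high=0.71; AND[a·b] → w = 0.6390
R4: cold=0.97, heavy=0.72, high=0.71; AND[a·b] → w = 0.4959
R5: ¬mid=1−0.35=0.65, heavy=0.72, normal=0.23; AND[a·b] → w = 0.1076
Rules with consequent 'average': {R2, R3} → strengths 0.5310, 0.6390
Aggregate via t-conorm [a + b − a·b]: 0.8307

0.831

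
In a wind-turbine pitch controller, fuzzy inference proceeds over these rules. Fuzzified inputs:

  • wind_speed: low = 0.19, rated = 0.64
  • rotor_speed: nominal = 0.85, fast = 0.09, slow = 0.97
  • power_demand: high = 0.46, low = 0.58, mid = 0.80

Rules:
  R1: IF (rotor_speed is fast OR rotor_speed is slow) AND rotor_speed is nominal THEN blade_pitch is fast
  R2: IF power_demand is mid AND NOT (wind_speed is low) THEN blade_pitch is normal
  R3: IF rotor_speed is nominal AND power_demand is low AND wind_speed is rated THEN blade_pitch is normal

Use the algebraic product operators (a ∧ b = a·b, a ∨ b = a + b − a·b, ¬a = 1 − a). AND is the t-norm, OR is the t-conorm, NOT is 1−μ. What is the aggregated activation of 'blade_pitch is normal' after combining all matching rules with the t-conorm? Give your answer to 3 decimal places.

R1: (fast=0.09 OR slow=0.97) = 0.9727; AND[a·b] with nominal=0.85 → w = 0.8268
R2: mid=0.80, ¬low=1−0.19=0.81; AND[a·b] → w = 0.6480
R3: nominal=0.85, low=0.58, rated=0.64; AND[a·b] → w = 0.3155
Rules with consequent 'normal': {R2, R3} → strengths 0.6480, 0.3155
Aggregate via t-conorm [a + b − a·b]: 0.7591

0.759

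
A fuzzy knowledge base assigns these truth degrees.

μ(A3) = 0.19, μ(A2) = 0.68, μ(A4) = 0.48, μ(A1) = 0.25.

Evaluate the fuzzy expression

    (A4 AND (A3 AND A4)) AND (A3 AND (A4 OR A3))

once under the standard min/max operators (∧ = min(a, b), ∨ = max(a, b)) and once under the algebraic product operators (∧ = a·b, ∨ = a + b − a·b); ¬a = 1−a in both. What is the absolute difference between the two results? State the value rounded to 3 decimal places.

0.185

Under standard min/max:
  A3 AND A4 = min(a, b) on (0.19, 0.48) = 0.19
  A4 AND (A3 AND A4) = min(a, b) on (0.48, 0.19) = 0.19
  A4 OR A3 = max(a, b) on (0.48, 0.19) = 0.48
  A3 AND (A4 OR A3) = min(a, b) on (0.19, 0.48) = 0.19
  (A4 AND (A3 AND A4)) AND (A3 AND (A4 OR A3)) = min(a, b) on (0.19, 0.19) = 0.19
  → value = 0.1900
Under algebraic product:
  A3 AND A4 = a·b on (0.1900, 0.4800) = 0.0912
  A4 AND (A3 AND A4) = a·b on (0.4800, 0.0912) = 0.0438
  A4 OR A3 = a + b − a·b on (0.4800, 0.1900) = 0.5788
  A3 AND (A4 OR A3) = a·b on (0.1900, 0.5788) = 0.1100
  (A4 AND (A3 AND A4)) AND (A3 AND (A4 OR A3)) = a·b on (0.0438, 0.1100) = 0.0048
  → value = 0.0048
|0.1900 − 0.0048| = 0.185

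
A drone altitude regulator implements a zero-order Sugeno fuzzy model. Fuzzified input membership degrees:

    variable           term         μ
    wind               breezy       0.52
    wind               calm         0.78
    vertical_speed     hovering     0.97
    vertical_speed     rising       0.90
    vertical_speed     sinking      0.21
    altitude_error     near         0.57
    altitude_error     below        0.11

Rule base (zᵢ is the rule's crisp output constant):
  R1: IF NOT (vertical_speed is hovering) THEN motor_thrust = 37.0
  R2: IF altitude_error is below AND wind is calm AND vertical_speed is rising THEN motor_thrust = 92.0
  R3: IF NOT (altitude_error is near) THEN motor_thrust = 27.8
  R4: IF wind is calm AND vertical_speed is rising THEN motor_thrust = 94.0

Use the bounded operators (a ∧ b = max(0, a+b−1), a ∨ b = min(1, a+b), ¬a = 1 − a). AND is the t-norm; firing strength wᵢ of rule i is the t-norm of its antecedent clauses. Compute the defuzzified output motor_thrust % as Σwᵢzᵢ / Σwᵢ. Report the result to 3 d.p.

67.530

R1 (z=37.0): ¬hovering=1−0.97=0.03 → w = 0.03
R2 (z=92.0): below=0.11, calm=0.78, rising=0.90; AND[max(0, a+b−1)] → w = 0.00
R3 (z=27.8): ¬near=1−0.57=0.43 → w = 0.43
R4 (z=94.0): calm=0.78, rising=0.90; AND[max(0, a+b−1)] → w = 0.68
Weighted average = (0.03·37.0 + 0.00·92.0 + 0.43·27.8 + 0.68·94.0) / (0.03 + 0.00 + 0.43 + 0.68)
  = 76.9840 / 1.1400 = 67.530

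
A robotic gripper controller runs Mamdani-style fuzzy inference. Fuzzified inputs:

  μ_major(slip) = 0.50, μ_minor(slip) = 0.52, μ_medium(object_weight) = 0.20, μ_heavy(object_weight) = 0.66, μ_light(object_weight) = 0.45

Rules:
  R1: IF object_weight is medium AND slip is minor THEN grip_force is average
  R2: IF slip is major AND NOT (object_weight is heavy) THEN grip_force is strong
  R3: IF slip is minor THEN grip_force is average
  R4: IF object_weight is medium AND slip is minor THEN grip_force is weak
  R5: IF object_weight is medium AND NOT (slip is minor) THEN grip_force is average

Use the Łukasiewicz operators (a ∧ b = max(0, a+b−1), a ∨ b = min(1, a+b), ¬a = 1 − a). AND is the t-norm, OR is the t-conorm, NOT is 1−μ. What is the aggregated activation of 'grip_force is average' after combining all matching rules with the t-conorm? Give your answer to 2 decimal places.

0.52

R1: medium=0.20, minor=0.52; AND[max(0, a+b−1)] → w = 0.00
R2: major=0.50, ¬heavy=1−0.66=0.34; AND[max(0, a+b−1)] → w = 0.00
R3: minor=0.52 → w = 0.52
R4: medium=0.20, minor=0.52; AND[max(0, a+b−1)] → w = 0.00
R5: medium=0.20, ¬minor=1−0.52=0.48; AND[max(0, a+b−1)] → w = 0.00
Rules with consequent 'average': {R1, R3, R5} → strengths 0.00, 0.52, 0.00
Aggregate via t-conorm [min(1, a+b)]: 0.52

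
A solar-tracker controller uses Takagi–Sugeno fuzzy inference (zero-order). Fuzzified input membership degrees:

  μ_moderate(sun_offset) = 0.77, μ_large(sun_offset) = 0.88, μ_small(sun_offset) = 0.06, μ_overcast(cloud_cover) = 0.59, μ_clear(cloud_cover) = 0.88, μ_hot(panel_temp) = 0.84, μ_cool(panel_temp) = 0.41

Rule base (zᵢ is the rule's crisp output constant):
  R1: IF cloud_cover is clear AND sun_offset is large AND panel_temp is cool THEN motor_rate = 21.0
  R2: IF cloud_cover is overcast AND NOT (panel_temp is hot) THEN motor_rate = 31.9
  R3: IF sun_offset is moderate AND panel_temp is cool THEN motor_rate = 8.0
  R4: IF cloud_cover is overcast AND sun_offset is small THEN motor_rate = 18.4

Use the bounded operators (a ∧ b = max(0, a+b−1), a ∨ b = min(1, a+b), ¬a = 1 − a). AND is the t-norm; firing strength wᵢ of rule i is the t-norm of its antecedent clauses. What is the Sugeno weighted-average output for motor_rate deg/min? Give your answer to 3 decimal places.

14.314

R1 (z=21.0): clear=0.88, large=0.88, cool=0.41; AND[max(0, a+b−1)] → w = 0.17
R2 (z=31.9): overcast=0.59, ¬hot=1−0.84=0.16; AND[max(0, a+b−1)] → w = 0.00
R3 (z=8.0): moderate=0.77, cool=0.41; AND[max(0, a+b−1)] → w = 0.18
R4 (z=18.4): overcast=0.59, small=0.06; AND[max(0, a+b−1)] → w = 0.00
Weighted average = (0.17·21.0 + 0.00·31.9 + 0.18·8.0 + 0.00·18.4) / (0.17 + 0.00 + 0.18 + 0.00)
  = 5.0100 / 0.3500 = 14.314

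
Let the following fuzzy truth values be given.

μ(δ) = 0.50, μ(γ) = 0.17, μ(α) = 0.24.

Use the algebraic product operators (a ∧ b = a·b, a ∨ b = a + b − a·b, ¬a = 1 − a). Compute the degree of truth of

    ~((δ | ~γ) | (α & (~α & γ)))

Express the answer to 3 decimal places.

~γ = 1 − 0.1700 = 0.8300
δ | ~γ = a + b − a·b on (0.5000, 0.8300) = 0.9150
~α = 1 − 0.2400 = 0.7600
~α & γ = a·b on (0.7600, 0.1700) = 0.1292
α & (~α & γ) = a·b on (0.2400, 0.1292) = 0.0310
(δ | ~γ) | (α & (~α & γ)) = a + b − a·b on (0.9150, 0.0310) = 0.9176
~((δ | ~γ) | (α & (~α & γ))) = 1 − 0.9176 = 0.0824

0.082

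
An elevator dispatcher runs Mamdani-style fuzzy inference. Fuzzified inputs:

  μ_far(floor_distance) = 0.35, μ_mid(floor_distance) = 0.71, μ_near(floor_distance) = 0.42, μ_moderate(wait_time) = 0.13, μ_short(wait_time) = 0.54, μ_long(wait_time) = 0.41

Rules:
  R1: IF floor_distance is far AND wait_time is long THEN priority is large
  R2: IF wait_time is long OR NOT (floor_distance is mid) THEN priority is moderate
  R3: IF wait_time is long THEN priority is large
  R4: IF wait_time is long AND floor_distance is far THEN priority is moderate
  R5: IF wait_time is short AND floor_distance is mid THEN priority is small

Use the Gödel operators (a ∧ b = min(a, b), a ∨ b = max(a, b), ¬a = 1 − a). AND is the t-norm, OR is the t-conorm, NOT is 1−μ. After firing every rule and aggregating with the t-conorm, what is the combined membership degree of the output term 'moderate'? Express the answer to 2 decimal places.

0.41

R1: far=0.35, long=0.41; AND[min(a, b)] → w = 0.35
R2: long=0.41, ¬mid=1−0.71=0.29; OR[max(a, b)] → w = 0.41
R3: long=0.41 → w = 0.41
R4: long=0.41, far=0.35; AND[min(a, b)] → w = 0.35
R5: short=0.54, mid=0.71; AND[min(a, b)] → w = 0.54
Rules with consequent 'moderate': {R2, R4} → strengths 0.41, 0.35
Aggregate via t-conorm [max(a, b)]: 0.41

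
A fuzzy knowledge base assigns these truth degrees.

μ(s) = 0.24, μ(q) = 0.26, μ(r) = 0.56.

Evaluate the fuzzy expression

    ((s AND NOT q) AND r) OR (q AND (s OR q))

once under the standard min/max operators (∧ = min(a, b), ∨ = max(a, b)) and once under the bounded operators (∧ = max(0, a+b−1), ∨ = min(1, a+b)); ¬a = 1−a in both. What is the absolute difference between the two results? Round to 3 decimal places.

Under standard min/max:
  NOT q = 1 − 0.26 = 0.74
  s AND NOT q = min(a, b) on (0.24, 0.74) = 0.24
  (s AND NOT q) AND r = min(a, b) on (0.24, 0.56) = 0.24
  s OR q = max(a, b) on (0.24, 0.26) = 0.26
  q AND (s OR q) = min(a, b) on (0.26, 0.26) = 0.26
  ((s AND NOT q) AND r) OR (q AND (s OR q)) = max(a, b) on (0.24, 0.26) = 0.26
  → value = 0.2600
Under bounded:
  NOT q = 1 − 0.26 = 0.74
  s AND NOT q = max(0, a+b−1) on (0.24, 0.74) = 0.00
  (s AND NOT q) AND r = max(0, a+b−1) on (0.00, 0.56) = 0.00
  s OR q = min(1, a+b) on (0.24, 0.26) = 0.50
  q AND (s OR q) = max(0, a+b−1) on (0.26, 0.50) = 0.00
  ((s AND NOT q) AND r) OR (q AND (s OR q)) = min(1, a+b) on (0.00, 0.00) = 0.00
  → value = 0.0000
|0.2600 − 0.0000| = 0.260

0.260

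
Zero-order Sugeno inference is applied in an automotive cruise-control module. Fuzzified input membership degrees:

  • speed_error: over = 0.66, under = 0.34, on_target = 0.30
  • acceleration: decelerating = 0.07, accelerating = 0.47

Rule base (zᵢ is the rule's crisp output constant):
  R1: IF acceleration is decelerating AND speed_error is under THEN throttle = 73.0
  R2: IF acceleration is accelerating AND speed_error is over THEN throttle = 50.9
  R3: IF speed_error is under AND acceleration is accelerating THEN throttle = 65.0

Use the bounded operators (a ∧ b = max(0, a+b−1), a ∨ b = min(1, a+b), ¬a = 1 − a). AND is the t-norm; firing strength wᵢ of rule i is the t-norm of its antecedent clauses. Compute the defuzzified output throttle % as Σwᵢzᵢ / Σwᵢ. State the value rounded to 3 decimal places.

R1 (z=73.0): decelerating=0.07, under=0.34; AND[max(0, a+b−1)] → w = 0.00
R2 (z=50.9): accelerating=0.47, over=0.66; AND[max(0, a+b−1)] → w = 0.13
R3 (z=65.0): under=0.34, accelerating=0.47; AND[max(0, a+b−1)] → w = 0.00
Weighted average = (0.00·73.0 + 0.13·50.9 + 0.00·65.0) / (0.00 + 0.13 + 0.00)
  = 6.6170 / 0.1300 = 50.900

50.900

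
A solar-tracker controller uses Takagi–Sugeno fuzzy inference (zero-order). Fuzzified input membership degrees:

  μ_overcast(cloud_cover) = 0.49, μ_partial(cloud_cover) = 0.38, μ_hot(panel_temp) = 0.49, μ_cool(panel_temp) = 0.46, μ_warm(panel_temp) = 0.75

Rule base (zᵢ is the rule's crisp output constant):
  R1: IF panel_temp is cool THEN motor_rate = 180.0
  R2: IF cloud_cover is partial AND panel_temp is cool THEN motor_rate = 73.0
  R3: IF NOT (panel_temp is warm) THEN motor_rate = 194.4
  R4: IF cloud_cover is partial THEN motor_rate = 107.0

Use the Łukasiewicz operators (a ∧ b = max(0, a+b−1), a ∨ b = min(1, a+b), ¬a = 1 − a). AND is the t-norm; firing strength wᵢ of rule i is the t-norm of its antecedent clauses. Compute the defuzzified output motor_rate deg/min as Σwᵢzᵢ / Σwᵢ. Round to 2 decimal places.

R1 (z=180.0): cool=0.46 → w = 0.46
R2 (z=73.0): partial=0.38, cool=0.46; AND[max(0, a+b−1)] → w = 0.00
R3 (z=194.4): ¬warm=1−0.75=0.25 → w = 0.25
R4 (z=107.0): partial=0.38 → w = 0.38
Weighted average = (0.46·180.0 + 0.00·73.0 + 0.25·194.4 + 0.38·107.0) / (0.46 + 0.00 + 0.25 + 0.38)
  = 172.0600 / 1.0900 = 157.85

157.85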